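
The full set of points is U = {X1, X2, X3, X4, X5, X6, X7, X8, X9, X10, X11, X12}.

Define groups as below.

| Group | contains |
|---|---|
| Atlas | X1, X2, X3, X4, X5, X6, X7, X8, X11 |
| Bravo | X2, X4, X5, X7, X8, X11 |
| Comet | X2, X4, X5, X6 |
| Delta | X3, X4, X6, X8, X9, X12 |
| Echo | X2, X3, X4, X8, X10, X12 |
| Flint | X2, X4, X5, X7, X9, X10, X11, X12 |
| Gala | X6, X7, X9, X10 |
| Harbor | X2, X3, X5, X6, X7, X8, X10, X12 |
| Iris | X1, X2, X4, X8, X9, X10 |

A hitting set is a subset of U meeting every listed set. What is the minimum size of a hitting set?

2

The 2 points {X4, X10} hit every group.
No single point lies in every group, so at least 2 are needed and 2 is optimal.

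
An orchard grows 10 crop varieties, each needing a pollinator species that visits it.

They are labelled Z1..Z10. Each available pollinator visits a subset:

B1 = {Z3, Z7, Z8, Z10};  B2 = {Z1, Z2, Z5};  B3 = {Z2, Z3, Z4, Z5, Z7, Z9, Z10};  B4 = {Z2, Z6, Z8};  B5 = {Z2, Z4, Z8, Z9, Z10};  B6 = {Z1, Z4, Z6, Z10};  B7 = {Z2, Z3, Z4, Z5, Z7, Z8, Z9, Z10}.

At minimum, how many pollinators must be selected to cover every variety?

Take {B6, B7}. Their union is {Z1, Z2, Z3, Z4, Z5, Z6, Z7, Z8, Z9, Z10}, which is all 10 varieties.
No single pollinator has all 10 varieties (the largest, B7, has 8), so 2 is optimal.

2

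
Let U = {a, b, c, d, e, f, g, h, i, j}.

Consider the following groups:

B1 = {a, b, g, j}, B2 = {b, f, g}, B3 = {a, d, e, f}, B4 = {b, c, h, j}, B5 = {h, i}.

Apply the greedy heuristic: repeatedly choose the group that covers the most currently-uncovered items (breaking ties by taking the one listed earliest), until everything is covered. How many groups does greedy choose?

4

Greedy: pick B1 (covers 4 new) → pick B3 (covers 3 new) → pick B4 (covers 2 new) → pick B5 (covers 1 new). Total picks: 4.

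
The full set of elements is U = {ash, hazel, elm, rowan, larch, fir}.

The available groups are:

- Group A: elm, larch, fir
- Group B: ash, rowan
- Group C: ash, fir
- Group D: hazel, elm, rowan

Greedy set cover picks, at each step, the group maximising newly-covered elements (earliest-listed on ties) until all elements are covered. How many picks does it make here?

Greedy: pick A (covers 3 new) → pick B (covers 2 new) → pick D (covers 1 new). Total picks: 3.

3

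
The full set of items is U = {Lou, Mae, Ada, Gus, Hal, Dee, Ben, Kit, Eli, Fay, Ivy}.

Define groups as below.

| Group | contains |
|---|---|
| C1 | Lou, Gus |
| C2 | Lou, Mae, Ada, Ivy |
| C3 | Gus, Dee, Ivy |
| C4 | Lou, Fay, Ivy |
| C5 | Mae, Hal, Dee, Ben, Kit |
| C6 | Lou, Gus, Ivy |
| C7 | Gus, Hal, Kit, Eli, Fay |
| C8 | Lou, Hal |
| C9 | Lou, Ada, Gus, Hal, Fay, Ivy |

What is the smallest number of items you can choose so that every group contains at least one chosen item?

Take H = {Lou, Gus, Hal}. Each listed group contains at least one of these, so H is a hitting set of size 3.
No choice of 2 items meets every group, so 3 is the minimum.

3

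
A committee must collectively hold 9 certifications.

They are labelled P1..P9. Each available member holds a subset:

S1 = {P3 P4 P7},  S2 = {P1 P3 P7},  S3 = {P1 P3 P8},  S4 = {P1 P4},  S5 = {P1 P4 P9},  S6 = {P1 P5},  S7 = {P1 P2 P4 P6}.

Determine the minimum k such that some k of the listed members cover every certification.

S1 and S3 and S5 and S6 and S7 together: S1 ∪ S3 ∪ S5 ∪ S6 ∪ S7 = {P1, P2, P3, P4, P5, P6, P7, P8, P9} — every certification is covered.
No 4 of the 7 members cover everything (all 35 combinations miss at least one certification), so 5 is optimal.

5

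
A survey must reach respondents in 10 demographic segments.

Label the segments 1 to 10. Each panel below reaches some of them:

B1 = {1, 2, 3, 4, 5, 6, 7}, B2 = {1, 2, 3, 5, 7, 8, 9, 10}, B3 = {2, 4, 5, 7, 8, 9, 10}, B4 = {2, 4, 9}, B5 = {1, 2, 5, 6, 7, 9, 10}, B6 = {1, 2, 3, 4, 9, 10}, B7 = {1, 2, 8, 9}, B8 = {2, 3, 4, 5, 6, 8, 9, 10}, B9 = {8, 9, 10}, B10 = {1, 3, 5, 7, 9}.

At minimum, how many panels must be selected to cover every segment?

B1 and B3 together: B1 ∪ B3 = {1, 2, 3, 4, 5, 6, 7, 8, 9, 10} — every segment is covered.
No single panel has all 10 segments (the largest, B2, has 8), so 2 is optimal.

2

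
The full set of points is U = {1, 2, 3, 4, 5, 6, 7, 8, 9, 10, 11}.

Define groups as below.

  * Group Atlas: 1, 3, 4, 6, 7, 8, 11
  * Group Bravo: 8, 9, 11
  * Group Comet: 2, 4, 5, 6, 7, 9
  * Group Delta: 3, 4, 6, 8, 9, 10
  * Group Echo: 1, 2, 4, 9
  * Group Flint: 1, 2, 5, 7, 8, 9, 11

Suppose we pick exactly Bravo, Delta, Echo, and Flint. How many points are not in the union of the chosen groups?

Union of Bravo, Delta, Echo, Flint = {1, 2, 3, 4, 5, 6, 7, 8, 9, 10, 11} — that's every point, so 0 are uncovered.

0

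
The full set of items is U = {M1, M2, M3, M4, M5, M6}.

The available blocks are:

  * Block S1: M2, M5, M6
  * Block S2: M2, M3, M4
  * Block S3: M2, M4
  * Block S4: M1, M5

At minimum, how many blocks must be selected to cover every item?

3

S1, S2, and S4 cover everything between them: the union {M1, M2, M3, M4, M5, M6} is all of U.
Only S4 contains M1, so S4 is forced; the remaining 4 items need at least 2 more blocks (each remaining block adds at most 3) — so at least 3 blocks are needed, and 3 is optimal.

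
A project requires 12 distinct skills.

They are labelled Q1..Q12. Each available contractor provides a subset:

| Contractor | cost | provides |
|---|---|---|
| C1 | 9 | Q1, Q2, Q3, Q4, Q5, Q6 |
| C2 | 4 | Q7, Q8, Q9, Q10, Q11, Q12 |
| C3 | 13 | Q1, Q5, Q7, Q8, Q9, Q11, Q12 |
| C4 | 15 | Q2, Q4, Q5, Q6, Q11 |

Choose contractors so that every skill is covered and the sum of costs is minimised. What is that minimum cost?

13

C1, C2 together cover every skill (C1 ∪ C2 = {Q1, Q2, Q3, Q4, Q5, Q6, Q7, Q8, Q9, Q10, Q11, Q12}); total cost 9 + 4 = 13.
No covering selection has total cost below 13.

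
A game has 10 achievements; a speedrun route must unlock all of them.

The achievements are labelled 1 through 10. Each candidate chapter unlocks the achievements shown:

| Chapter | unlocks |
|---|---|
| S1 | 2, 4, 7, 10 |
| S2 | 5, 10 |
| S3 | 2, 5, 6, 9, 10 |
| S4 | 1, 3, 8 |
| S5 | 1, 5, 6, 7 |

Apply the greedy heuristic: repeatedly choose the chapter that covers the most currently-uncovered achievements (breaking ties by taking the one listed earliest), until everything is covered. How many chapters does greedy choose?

Greedy: pick S3 (covers 5 new) → pick S4 (covers 3 new) → pick S1 (covers 2 new). Total picks: 3.

3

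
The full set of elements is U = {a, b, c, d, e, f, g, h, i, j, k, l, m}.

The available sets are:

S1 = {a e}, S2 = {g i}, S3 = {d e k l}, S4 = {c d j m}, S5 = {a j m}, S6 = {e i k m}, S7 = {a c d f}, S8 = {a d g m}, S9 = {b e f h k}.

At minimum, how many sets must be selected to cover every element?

5

Take {S2, S3, S4, S8, S9}. Their union is {a, b, c, d, e, f, g, h, i, j, k, l, m}, which is all 13 elements.
No 4 of the 9 sets cover everything (all 126 combinations miss at least one element), so 5 is optimal.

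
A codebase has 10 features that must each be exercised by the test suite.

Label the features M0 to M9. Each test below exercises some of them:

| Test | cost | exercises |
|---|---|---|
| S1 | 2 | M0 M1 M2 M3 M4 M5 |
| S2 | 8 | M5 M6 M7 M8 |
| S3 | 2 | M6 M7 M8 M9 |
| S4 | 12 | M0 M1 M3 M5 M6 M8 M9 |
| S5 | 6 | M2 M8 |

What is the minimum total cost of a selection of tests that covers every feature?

4

S1, S3 together cover every feature (S1 ∪ S3 = {M0, M1, M2, M3, M4, M5, M6, M7, M8, M9}); total cost 2 + 2 = 4.
No covering selection has total cost below 4.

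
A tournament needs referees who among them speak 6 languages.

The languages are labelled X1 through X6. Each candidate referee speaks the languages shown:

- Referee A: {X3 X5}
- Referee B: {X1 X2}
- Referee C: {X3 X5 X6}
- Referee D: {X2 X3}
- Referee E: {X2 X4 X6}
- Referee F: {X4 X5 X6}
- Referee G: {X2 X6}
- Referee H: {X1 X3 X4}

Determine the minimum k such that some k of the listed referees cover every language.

3

E and F and H together: E ∪ F ∪ H = {X1, X2, X3, X4, X5, X6} — every language is covered.
No 2 of the 8 referees cover everything (all 28 combinations miss at least one language), so 3 is optimal.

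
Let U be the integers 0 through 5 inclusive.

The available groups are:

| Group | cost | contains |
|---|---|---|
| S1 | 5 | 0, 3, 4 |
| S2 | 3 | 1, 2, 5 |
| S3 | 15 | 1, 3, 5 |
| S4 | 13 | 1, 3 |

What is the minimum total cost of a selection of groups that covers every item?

S1, S2 together cover every item (S1 ∪ S2 = {0, 1, 2, 3, 4, 5}); total cost 5 + 3 = 8.
No covering selection has total cost below 8.

8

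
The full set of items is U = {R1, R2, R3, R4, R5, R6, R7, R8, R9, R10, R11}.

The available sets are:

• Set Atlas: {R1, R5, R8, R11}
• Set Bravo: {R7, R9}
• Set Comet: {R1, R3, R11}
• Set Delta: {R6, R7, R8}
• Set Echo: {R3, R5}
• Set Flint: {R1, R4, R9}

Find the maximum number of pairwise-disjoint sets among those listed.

3

Delta, Echo, Flint are pairwise disjoint (Delta={R6,R7,R8}; Echo={R3,R5}; Flint={R1,R4,R9}).
Every remaining set overlaps one of these, and no 4 of the listed sets are pairwise disjoint, so 3 is the maximum.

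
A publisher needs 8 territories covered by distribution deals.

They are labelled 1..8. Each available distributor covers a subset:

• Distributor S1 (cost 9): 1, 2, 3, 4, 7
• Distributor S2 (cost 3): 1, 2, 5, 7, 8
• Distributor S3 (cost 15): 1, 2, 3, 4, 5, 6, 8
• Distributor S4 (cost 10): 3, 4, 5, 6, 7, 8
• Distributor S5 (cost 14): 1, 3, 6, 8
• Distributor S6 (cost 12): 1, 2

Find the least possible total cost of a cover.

S2, S4 together cover every territory (S2 ∪ S4 = {1, 2, 3, 4, 5, 6, 7, 8}); total cost 3 + 10 = 13.
No covering selection has total cost below 13.

13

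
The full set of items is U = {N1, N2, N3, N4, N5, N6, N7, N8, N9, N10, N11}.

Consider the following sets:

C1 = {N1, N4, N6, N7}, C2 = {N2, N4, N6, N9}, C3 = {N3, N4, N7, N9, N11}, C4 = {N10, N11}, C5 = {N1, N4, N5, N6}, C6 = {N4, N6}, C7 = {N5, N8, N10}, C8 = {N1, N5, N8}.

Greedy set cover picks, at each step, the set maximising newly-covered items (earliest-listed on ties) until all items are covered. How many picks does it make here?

Greedy: pick C3 (covers 5 new) → pick C5 (covers 3 new) → pick C7 (covers 2 new) → pick C2 (covers 1 new). Total picks: 4.

4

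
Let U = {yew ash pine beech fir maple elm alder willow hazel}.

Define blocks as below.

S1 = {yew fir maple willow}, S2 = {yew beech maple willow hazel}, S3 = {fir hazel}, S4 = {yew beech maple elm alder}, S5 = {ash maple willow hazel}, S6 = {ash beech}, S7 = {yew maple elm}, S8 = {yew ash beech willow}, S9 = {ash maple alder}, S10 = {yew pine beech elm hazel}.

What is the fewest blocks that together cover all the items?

3

S1 and S9 and S10 together: S1 ∪ S9 ∪ S10 = {yew, ash, pine, beech, fir, maple, elm, alder, willow, hazel} — every item is covered.
Only S10 contains pine, so S10 is forced; the remaining 5 items need at least 2 more blocks (each remaining block adds at most 3) — so at least 3 blocks are needed, and 3 is optimal.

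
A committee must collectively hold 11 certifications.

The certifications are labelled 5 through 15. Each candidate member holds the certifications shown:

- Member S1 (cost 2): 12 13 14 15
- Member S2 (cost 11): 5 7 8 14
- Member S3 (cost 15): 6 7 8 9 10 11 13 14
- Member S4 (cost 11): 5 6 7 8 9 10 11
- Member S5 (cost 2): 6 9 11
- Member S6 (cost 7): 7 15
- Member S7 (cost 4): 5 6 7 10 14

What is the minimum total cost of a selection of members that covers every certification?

13

S1, S4 together cover every certification (S1 ∪ S4 = {5, 6, 7, 8, 9, 10, 11, 12, 13, 14, 15}); total cost 2 + 11 = 13.
The greedy pick S1, S5, S7, S2 costs 19; no covering selection beats 13.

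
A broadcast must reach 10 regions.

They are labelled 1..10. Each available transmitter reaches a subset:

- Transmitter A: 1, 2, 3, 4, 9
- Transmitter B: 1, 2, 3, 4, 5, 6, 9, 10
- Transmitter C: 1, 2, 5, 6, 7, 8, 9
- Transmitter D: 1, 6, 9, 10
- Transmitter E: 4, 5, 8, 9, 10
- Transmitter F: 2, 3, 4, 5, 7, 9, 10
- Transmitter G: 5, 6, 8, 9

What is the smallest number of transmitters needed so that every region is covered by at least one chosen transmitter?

2

C and F together: C ∪ F = {1, 2, 3, 4, 5, 6, 7, 8, 9, 10} — every region is covered.
No single transmitter has all 10 regions (the largest, B, has 8), so 2 is optimal.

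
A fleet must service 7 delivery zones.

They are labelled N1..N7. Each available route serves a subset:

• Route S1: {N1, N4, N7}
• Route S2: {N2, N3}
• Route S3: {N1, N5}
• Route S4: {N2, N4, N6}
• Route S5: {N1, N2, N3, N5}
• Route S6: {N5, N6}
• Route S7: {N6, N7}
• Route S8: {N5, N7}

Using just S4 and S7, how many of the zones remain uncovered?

3

Union of S4, S7 = {N2, N4, N6, N7}.
Not covered: N1, N3, N5 — 3 zones.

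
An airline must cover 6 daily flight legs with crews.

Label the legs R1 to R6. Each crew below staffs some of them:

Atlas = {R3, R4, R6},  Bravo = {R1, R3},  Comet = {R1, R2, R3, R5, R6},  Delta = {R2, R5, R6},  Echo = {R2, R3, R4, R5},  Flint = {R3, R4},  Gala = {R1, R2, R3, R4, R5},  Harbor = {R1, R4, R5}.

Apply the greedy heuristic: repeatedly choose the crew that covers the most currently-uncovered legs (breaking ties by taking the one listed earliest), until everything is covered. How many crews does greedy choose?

2

Greedy: pick Comet (covers 5 new) → pick Atlas (covers 1 new). Total picks: 2.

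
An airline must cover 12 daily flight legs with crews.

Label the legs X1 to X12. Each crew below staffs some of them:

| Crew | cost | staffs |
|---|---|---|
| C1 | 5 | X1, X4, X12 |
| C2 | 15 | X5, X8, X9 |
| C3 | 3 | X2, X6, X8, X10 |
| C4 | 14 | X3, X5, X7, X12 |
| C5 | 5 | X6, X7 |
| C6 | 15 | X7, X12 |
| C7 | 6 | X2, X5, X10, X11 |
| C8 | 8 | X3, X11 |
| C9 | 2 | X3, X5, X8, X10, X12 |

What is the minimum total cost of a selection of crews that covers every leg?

33

C1, C2, C5, C7, C9 together cover every leg (C1 ∪ C2 ∪ C5 ∪ C7 ∪ C9 = {X1, X2, X3, X4, X5, X6, X7, X8, X9, X10, X11, X12}); total cost 5 + 15 + 5 + 6 + 2 = 33.
The greedy pick C9, C3, C1, C5, C7, C2 costs 36; no covering selection beats 33.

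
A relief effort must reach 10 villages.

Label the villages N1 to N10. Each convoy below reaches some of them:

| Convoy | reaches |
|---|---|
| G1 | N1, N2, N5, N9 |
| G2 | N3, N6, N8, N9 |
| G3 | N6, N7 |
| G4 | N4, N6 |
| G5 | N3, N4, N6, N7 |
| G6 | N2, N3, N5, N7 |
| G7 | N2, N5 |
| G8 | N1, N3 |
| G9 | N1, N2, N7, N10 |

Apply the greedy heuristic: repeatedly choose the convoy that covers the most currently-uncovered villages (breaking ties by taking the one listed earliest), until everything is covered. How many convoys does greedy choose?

Greedy: pick G1 (covers 4 new) → pick G5 (covers 4 new) → pick G2 (covers 1 new) → pick G9 (covers 1 new). Total picks: 4.

4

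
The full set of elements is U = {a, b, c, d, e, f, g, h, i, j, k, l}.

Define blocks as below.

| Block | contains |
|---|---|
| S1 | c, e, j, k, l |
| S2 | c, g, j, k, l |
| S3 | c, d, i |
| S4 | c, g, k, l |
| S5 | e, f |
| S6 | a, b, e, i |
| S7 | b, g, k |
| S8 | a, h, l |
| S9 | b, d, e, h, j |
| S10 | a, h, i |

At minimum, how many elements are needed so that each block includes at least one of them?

4

Take T = {a, c, e, k}. Each listed block contains at least one of these, so T is a hitting set of size 4.
The blocks S3, S5, S7, S8 are pairwise disjoint, so any hitting set needs a separate element for each — at least 4. Hence 4 is optimal.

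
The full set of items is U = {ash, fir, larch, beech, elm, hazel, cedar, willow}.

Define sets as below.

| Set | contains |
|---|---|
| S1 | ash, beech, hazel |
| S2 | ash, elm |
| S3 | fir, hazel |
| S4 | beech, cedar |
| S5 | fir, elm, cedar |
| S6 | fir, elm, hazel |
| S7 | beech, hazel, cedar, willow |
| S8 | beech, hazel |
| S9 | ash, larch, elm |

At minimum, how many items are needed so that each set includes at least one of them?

3

The 3 items {elm, hazel, cedar} hit every set.
The sets S3, S4, S9 are pairwise disjoint, so any hitting set needs a separate item for each — at least 3. Hence 3 is optimal.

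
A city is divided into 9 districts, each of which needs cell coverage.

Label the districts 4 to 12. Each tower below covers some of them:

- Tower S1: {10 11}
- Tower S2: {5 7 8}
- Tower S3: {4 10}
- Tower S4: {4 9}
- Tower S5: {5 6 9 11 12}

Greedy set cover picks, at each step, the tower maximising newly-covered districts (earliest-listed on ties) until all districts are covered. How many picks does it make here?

Greedy: pick S5 (covers 5 new) → pick S2 (covers 2 new) → pick S3 (covers 2 new). Total picks: 3.

3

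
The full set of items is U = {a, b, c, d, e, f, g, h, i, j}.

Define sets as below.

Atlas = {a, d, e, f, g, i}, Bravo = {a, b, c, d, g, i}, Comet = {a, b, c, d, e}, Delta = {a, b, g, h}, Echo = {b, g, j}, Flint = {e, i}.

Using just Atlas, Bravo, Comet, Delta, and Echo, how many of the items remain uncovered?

Union of Atlas, Bravo, Comet, Delta, Echo = {a, b, c, d, e, f, g, h, i, j} — that's every item, so 0 are uncovered.

0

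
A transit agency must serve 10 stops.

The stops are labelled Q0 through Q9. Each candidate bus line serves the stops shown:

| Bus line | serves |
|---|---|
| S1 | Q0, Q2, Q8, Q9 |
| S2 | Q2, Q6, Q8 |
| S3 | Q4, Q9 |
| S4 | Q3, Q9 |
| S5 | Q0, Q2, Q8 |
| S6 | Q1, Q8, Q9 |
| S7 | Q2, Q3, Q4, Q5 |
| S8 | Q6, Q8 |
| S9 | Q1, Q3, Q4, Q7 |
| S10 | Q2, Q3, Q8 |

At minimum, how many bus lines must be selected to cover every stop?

S1 and S2 and S7 and S9 together: S1 ∪ S2 ∪ S7 ∪ S9 = {Q0, Q1, Q2, Q3, Q4, Q5, Q6, Q7, Q8, Q9} — every stop is covered.
No 3 of the 10 bus lines cover everything (all 120 combinations miss at least one stop), so 4 is optimal.

4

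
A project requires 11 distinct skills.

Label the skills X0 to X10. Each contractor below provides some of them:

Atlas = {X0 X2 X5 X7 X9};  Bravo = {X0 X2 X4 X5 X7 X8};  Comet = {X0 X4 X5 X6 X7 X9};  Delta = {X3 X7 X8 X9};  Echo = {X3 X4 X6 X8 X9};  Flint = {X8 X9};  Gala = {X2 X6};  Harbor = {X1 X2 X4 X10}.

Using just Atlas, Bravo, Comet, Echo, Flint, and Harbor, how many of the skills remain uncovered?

Union of Atlas, Bravo, Comet, Echo, Flint, Harbor = {X0, X1, X2, X3, X4, X5, X6, X7, X8, X9, X10} — that's every skill, so 0 are uncovered.

0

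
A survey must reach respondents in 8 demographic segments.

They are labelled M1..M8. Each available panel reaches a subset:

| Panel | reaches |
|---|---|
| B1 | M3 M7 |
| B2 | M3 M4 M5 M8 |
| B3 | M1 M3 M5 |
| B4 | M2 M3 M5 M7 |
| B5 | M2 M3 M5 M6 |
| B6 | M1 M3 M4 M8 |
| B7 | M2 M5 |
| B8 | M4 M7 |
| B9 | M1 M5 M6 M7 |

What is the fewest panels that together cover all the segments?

3

Take {B1, B5, B6}. Their union is {M1, M2, M3, M4, M5, M6, M7, M8}, which is all 8 segments.
No 2 of the 9 panels cover everything (all 36 combinations miss at least one segment), so 3 is optimal.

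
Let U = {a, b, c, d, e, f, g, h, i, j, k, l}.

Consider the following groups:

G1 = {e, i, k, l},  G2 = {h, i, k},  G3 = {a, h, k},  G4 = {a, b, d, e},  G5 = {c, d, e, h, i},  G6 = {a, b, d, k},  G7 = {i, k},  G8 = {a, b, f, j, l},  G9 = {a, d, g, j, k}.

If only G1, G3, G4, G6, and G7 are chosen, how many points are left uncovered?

4

Union of G1, G3, G4, G6, G7 = {a, b, d, e, h, i, k, l}.
Not covered: c, f, g, j — 4 points.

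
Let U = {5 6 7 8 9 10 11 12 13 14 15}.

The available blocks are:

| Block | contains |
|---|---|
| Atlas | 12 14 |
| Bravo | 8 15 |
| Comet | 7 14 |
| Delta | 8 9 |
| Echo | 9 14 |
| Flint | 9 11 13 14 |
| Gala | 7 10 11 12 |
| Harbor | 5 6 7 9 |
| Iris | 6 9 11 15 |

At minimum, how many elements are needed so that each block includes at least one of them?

4

The 4 elements {7, 8, 14, 15} hit every block.
No choice of 3 elements meets every block, so 4 is the minimum.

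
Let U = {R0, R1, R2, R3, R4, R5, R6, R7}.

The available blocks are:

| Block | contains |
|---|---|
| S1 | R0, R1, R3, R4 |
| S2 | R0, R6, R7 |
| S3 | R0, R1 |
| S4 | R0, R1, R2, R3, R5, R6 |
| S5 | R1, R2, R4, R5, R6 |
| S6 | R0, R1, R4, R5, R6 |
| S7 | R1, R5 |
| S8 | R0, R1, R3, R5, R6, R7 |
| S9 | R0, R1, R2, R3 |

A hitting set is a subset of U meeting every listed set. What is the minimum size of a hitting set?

2

H = {R1, R7} meets every block (each contains at least one member of H), and |H| = 2.
The blocks S2, S7 are pairwise disjoint, so any hitting set needs a separate item for each — at least 2. Hence 2 is optimal.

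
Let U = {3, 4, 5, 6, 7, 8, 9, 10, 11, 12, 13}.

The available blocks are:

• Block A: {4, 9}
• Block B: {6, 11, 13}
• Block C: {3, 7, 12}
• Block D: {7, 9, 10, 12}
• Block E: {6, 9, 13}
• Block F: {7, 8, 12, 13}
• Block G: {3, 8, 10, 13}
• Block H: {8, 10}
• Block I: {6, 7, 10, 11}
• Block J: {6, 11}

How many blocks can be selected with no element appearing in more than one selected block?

A, C, H, J are pairwise disjoint (A={4,9}; C={3,7,12}; H={8,10}; J={6,11}).
Every remaining block overlaps one of these, and no 5 of the listed blocks are pairwise disjoint, so 4 is the maximum.

4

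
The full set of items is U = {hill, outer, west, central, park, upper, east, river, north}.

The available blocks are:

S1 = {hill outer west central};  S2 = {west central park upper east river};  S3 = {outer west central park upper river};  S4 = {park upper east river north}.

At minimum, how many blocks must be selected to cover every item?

S1 and S4 together: S1 ∪ S4 = {hill, outer, west, central, park, upper, east, river, north} — every item is covered.
No single block has all 9 items (the largest, S2, has 6), so 2 is optimal.

2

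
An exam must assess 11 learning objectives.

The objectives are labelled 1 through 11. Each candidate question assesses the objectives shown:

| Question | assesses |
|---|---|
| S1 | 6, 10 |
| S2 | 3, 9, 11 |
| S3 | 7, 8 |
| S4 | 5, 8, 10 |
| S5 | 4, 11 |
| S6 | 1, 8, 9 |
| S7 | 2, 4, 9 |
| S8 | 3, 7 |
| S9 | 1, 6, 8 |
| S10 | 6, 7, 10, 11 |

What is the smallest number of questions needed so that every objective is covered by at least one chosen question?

5

S2 and S3 and S4 and S7 and S9 together: S2 ∪ S3 ∪ S4 ∪ S7 ∪ S9 = {1, 2, 3, 4, 5, 6, 7, 8, 9, 10, 11} — every objective is covered.
No 4 of the 10 questions cover everything (all 210 combinations miss at least one objective), so 5 is optimal.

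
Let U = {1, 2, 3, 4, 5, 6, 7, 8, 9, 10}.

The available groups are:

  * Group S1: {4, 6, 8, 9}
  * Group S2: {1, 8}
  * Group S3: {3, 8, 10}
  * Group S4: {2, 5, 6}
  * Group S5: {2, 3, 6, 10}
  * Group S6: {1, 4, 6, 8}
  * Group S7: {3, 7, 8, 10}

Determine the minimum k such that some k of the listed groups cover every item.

S1, S2, S4, and S7 cover everything between them: the union {1, 2, 3, 4, 5, 6, 7, 8, 9, 10} is all of U.
No 3 of the 7 groups cover everything (all 35 combinations miss at least one item), so 4 is optimal.

4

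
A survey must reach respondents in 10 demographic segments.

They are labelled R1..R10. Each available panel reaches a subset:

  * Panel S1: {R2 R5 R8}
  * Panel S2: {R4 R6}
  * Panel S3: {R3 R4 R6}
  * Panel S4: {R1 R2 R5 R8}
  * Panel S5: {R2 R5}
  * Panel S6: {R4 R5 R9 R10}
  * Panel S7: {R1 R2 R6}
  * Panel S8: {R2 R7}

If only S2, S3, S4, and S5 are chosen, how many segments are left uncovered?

Union of S2, S3, S4, S5 = {R1, R2, R3, R4, R5, R6, R8}.
Not covered: R7, R9, R10 — 3 segments.

3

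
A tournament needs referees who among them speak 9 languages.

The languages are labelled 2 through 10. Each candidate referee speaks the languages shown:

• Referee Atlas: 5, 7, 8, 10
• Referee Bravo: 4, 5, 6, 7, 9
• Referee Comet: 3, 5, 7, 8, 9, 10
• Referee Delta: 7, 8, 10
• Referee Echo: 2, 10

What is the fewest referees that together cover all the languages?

3

Bravo and Comet and Echo together: Bravo ∪ Comet ∪ Echo = {2, 3, 4, 5, 6, 7, 8, 9, 10} — every language is covered.
Only Echo contains 2, so Echo is forced; the remaining 7 languages need at least 2 more referees (each remaining referee adds at most 5) — so at least 3 referees are needed, and 3 is optimal.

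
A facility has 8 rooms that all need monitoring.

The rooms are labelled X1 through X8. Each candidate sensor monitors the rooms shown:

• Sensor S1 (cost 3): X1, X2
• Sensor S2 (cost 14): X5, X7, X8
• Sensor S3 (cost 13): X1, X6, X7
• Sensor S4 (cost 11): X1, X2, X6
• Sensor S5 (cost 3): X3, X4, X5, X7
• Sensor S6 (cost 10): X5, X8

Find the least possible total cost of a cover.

24

S4, S5, S6 together cover every room (S4 ∪ S5 ∪ S6 = {X1, X2, X3, X4, X5, X6, X7, X8}); total cost 11 + 3 + 10 = 24.
The greedy pick S5, S1, S6, S4 costs 27; no covering selection beats 24.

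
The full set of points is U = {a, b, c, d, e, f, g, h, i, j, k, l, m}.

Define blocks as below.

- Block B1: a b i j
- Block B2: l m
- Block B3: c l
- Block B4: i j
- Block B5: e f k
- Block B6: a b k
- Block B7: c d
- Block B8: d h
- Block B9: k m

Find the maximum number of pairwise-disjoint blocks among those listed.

B1, B3, B5, B8 are pairwise disjoint (B1={a,b,i,j}; B3={c,l}; B5={e,f,k}; B8={d,h}).
Every remaining block overlaps one of these, and no 5 of the listed blocks are pairwise disjoint, so 4 is the maximum.

4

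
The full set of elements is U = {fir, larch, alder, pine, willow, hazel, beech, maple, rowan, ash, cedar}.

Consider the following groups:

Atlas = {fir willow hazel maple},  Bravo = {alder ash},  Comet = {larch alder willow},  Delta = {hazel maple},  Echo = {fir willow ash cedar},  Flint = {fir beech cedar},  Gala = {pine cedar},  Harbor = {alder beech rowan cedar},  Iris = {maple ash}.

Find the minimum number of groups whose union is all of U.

5

Atlas, Comet, Gala, Harbor, and Iris cover everything between them: the union {fir, larch, alder, pine, willow, hazel, beech, maple, rowan, ash, cedar} is all of U.
No 4 of the 9 groups cover everything (all 126 combinations miss at least one element), so 5 is optimal.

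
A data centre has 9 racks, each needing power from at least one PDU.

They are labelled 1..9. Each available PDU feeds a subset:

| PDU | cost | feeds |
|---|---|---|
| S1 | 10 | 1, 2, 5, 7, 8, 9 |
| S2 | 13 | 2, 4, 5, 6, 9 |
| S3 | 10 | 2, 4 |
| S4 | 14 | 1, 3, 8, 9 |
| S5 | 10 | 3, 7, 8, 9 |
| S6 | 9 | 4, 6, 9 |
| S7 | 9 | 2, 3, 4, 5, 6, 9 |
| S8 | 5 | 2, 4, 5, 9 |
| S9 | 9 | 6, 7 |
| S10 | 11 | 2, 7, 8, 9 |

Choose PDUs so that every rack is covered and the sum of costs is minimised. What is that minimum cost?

19

S1, S7 together cover every rack (S1 ∪ S7 = {1, 2, 3, 4, 5, 6, 7, 8, 9}); total cost 10 + 9 = 19.
The greedy pick S8, S1, S7 costs 24; no covering selection beats 19.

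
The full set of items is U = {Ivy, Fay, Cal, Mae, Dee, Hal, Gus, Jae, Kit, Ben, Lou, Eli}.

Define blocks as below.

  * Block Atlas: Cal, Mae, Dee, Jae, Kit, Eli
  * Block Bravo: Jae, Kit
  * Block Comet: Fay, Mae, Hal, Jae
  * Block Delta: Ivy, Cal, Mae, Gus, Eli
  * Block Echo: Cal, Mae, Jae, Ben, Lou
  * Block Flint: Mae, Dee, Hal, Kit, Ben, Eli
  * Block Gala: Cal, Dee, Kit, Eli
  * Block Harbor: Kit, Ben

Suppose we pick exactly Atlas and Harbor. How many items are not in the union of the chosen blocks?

5

Union of Atlas, Harbor = {Cal, Mae, Dee, Jae, Kit, Ben, Eli}.
Not covered: Ivy, Fay, Hal, Gus, Lou — 5 items.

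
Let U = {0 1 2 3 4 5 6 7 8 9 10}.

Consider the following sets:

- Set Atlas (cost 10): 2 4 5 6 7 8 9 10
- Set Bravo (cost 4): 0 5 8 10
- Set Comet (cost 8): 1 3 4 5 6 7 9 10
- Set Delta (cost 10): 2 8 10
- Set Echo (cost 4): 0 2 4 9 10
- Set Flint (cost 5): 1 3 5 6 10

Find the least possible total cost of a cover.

Bravo, Comet, Echo together cover every item (Bravo ∪ Comet ∪ Echo = {0, 1, 2, 3, 4, 5, 6, 7, 8, 9, 10}); total cost 4 + 8 + 4 = 16.
The greedy pick Echo, Flint, Bravo, Comet costs 21; no covering selection beats 16.

16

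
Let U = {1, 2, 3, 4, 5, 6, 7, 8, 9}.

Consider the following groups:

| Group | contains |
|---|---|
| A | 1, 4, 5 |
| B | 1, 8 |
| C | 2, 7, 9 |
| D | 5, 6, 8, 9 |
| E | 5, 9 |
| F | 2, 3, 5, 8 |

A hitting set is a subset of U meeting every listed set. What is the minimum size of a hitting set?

H = {5, 7, 8} meets every group (each contains at least one member of H), and |H| = 3.
No choice of 2 items meets every group, so 3 is the minimum.

3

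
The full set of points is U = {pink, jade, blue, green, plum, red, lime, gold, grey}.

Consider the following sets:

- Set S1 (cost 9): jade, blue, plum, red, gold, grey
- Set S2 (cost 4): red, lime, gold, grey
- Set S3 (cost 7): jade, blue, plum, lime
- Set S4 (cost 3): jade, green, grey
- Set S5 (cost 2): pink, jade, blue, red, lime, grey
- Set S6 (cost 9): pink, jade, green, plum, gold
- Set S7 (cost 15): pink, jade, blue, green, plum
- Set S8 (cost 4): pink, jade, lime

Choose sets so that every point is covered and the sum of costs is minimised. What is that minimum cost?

S5, S6 together cover every point (S5 ∪ S6 = {pink, jade, blue, green, plum, red, lime, gold, grey}); total cost 2 + 9 = 11.
The greedy pick S5, S4, S2, S3 costs 16; no covering selection beats 11.

11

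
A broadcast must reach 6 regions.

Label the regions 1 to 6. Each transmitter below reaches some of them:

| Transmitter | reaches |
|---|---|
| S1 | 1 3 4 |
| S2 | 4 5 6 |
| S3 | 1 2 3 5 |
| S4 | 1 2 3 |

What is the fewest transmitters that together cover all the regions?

2

Take {S2, S4}. Their union is {1, 2, 3, 4, 5, 6}, which is all 6 regions.
No single transmitter has all 6 regions (the largest, S3, has 4), so 2 is optimal.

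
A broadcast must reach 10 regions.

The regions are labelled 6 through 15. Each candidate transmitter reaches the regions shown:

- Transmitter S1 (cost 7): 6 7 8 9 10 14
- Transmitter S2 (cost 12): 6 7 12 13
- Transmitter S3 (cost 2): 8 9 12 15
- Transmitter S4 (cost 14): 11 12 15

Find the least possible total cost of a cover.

33

S1, S2, S4 together cover every region (S1 ∪ S2 ∪ S4 = {6, 7, 8, 9, 10, 11, 12, 13, 14, 15}); total cost 7 + 12 + 14 = 33.
The greedy pick S3, S1, S2, S4 costs 35; no covering selection beats 33.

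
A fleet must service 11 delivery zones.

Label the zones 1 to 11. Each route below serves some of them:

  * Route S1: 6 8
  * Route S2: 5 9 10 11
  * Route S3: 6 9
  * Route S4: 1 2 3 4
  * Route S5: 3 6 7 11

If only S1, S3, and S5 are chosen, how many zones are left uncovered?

Union of S1, S3, S5 = {3, 6, 7, 8, 9, 11}.
Not covered: 1, 2, 4, 5, 10 — 5 zones.

5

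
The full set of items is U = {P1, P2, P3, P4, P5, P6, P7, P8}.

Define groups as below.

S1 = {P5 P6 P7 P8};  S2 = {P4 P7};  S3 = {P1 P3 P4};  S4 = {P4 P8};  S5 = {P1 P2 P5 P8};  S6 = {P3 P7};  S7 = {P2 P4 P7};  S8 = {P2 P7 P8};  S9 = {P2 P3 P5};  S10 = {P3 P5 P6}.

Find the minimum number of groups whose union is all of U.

3

S1 and S3 and S9 together: S1 ∪ S3 ∪ S9 = {P1, P2, P3, P4, P5, P6, P7, P8} — every item is covered.
No 2 of the 10 groups cover everything (all 45 combinations miss at least one item), so 3 is optimal.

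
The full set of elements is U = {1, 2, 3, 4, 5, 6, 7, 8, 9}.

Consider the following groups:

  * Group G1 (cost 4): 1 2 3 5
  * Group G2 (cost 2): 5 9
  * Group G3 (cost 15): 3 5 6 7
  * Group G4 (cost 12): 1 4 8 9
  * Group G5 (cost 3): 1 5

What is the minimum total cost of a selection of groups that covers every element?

G1, G3, G4 together cover every element (G1 ∪ G3 ∪ G4 = {1, 2, 3, 4, 5, 6, 7, 8, 9}); total cost 4 + 15 + 12 = 31.
The greedy pick G1, G2, G4, G3 costs 33; no covering selection beats 31.

31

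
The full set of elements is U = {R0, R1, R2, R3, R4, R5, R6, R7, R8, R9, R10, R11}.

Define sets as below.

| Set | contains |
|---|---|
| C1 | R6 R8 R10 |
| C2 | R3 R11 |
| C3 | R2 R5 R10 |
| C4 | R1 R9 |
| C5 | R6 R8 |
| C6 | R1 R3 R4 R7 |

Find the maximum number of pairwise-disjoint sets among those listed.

4

C2, C3, C4, C5 are pairwise disjoint (C2={R3,R11}; C3={R2,R5,R10}; C4={R1,R9}; C5={R6,R8}).
Every remaining set overlaps one of these, and no 5 of the listed sets are pairwise disjoint, so 4 is the maximum.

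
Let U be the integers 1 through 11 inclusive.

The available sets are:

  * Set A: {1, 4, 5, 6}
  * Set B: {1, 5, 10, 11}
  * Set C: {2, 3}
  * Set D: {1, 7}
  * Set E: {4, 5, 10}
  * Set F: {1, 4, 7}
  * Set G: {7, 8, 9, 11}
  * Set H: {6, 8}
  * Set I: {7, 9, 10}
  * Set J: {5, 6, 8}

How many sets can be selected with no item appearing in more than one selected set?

4

C, D, E, H are pairwise disjoint (C={2,3}; D={1,7}; E={4,5,10}; H={6,8}).
Every remaining set overlaps one of these, and no 5 of the listed sets are pairwise disjoint, so 4 is the maximum.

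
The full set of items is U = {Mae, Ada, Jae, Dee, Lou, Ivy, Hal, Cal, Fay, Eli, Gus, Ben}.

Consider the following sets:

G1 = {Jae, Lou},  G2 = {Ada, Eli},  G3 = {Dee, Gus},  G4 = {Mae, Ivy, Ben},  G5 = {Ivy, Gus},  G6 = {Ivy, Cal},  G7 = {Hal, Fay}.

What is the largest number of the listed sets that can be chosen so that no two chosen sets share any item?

5

G1, G2, G3, G4, G7 are pairwise disjoint (G1={Jae,Lou}; G2={Ada,Eli}; G3={Dee,Gus}; G4={Mae,Ivy,Ben}; G7={Hal,Fay}).
Every remaining set overlaps one of these, and no 6 of the listed sets are pairwise disjoint, so 5 is the maximum.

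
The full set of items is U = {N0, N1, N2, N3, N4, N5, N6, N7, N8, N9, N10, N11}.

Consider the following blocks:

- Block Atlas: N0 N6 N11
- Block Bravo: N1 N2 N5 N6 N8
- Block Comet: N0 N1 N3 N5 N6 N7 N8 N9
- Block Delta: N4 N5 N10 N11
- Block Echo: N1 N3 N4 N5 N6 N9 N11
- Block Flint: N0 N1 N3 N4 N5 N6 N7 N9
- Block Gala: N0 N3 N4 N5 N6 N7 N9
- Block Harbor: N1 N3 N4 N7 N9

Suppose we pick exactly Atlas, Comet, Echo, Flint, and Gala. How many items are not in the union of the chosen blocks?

2

Union of Atlas, Comet, Echo, Flint, Gala = {N0, N1, N3, N4, N5, N6, N7, N8, N9, N11}.
Not covered: N2, N10 — 2 items.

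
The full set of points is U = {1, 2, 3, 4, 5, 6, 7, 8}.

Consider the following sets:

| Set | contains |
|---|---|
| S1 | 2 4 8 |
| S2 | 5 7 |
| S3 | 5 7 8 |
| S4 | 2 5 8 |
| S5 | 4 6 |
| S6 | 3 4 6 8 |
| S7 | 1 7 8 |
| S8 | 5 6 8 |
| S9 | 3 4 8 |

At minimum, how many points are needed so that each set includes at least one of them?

3

Take H = {6, 7, 8}. Each listed set contains at least one of these, so H is a hitting set of size 3.
No choice of 2 points meets every set, so 3 is the minimum.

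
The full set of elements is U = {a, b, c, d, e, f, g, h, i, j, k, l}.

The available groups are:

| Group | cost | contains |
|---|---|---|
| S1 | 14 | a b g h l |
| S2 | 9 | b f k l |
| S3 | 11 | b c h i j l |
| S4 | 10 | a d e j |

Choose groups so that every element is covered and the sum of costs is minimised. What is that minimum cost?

S1, S2, S3, S4 together cover every element (S1 ∪ S2 ∪ S3 ∪ S4 = {a, b, c, d, e, f, g, h, i, j, k, l}); total cost 14 + 9 + 11 + 10 = 44.
No covering selection has total cost below 44.

44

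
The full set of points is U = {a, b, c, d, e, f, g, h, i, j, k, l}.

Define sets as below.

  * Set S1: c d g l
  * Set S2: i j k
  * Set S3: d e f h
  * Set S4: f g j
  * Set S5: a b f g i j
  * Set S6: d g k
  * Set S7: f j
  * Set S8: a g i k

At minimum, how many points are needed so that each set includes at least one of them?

The 3 points {d, j, k} hit every set.
No choice of 2 points meets every set, so 3 is the minimum.

3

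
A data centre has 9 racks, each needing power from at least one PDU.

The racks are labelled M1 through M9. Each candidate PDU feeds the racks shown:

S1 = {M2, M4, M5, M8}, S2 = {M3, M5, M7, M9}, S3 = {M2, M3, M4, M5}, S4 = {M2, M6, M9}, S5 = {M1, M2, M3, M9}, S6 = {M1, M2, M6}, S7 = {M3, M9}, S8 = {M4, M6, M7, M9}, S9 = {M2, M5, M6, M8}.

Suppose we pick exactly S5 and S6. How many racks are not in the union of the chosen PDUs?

Union of S5, S6 = {M1, M2, M3, M6, M9}.
Not covered: M4, M5, M7, M8 — 4 racks.

4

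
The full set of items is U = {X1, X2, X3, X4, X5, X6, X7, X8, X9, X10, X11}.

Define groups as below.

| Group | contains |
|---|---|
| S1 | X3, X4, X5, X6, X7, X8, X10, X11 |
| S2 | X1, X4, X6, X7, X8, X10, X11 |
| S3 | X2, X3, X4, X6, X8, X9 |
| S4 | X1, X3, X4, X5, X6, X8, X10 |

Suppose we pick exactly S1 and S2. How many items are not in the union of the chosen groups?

2

Union of S1, S2 = {X1, X3, X4, X5, X6, X7, X8, X10, X11}.
Not covered: X2, X9 — 2 items.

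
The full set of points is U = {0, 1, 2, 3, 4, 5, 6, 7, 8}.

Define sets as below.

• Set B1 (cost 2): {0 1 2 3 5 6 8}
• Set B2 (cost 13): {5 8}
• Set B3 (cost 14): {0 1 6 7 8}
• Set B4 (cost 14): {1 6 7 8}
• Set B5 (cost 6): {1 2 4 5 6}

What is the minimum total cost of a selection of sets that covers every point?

22

B1, B4, B5 together cover every point (B1 ∪ B4 ∪ B5 = {0, 1, 2, 3, 4, 5, 6, 7, 8}); total cost 2 + 14 + 6 = 22.
No covering selection has total cost below 22.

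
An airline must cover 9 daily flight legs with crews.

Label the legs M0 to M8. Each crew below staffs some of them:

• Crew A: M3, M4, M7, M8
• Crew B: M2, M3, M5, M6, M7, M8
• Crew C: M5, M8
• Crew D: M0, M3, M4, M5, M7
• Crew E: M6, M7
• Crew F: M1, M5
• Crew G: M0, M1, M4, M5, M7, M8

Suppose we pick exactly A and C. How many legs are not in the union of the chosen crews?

Union of A, C = {M3, M4, M5, M7, M8}.
Not covered: M0, M1, M2, M6 — 4 legs.

4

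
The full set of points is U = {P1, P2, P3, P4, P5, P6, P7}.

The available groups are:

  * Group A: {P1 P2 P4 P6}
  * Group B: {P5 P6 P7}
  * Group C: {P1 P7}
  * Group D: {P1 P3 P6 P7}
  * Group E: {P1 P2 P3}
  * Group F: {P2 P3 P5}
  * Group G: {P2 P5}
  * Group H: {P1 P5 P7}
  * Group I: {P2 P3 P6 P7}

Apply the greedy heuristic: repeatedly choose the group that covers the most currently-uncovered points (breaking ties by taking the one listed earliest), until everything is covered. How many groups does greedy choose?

3

Greedy: pick A (covers 4 new) → pick B (covers 2 new) → pick D (covers 1 new). Total picks: 3.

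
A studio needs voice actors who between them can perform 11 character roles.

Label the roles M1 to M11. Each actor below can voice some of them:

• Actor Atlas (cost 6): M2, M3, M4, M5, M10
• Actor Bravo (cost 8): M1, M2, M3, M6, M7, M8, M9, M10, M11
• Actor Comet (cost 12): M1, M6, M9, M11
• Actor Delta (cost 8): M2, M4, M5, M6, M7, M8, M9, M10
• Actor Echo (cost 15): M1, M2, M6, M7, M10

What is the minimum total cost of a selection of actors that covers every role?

14

Atlas, Bravo together cover every role (Atlas ∪ Bravo = {M1, M2, M3, M4, M5, M6, M7, M8, M9, M10, M11}); total cost 6 + 8 = 14.
No covering selection has total cost below 14.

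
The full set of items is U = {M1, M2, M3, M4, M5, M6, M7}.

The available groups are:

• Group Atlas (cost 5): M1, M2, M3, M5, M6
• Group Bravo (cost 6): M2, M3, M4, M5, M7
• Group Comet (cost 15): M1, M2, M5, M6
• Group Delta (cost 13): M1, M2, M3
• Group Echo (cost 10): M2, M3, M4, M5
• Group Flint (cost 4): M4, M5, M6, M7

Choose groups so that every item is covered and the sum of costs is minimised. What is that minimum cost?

Atlas, Flint together cover every item (Atlas ∪ Flint = {M1, M2, M3, M4, M5, M6, M7}); total cost 5 + 4 = 9.
No covering selection has total cost below 9.

9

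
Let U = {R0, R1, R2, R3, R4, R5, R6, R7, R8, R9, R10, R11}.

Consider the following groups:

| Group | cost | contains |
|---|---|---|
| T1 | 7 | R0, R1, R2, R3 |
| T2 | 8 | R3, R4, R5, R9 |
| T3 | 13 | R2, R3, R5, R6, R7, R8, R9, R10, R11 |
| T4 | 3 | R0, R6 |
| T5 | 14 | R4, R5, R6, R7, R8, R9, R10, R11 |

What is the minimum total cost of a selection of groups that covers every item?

21

T1, T5 together cover every item (T1 ∪ T5 = {R0, R1, R2, R3, R4, R5, R6, R7, R8, R9, R10, R11}); total cost 7 + 14 = 21.
The greedy pick T3, T4, T1, T2 costs 31; no covering selection beats 21.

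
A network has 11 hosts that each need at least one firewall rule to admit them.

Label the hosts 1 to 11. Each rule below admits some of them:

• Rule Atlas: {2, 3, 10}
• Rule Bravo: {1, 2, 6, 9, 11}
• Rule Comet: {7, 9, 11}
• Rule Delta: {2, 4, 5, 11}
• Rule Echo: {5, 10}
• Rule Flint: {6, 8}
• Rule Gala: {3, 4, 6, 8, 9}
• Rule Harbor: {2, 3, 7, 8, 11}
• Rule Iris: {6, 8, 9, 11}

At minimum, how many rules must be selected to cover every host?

Take {Bravo, Delta, Echo, Harbor}. Their union is {1, 2, 3, 4, 5, 6, 7, 8, 9, 10, 11}, which is all 11 hosts.
No 3 of the 9 rules cover everything (all 84 combinations miss at least one host), so 4 is optimal.

4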